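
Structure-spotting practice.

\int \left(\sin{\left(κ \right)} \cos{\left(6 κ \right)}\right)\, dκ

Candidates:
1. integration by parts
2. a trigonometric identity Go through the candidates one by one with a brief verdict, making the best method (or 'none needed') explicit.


Verdict: a trigonometric identity — \sin{\left(κ \right)} \cos{\left(6 κ \right)} mixes two frequencies; the product-to-sum identity splits it into single-frequency sinusoids.
- integration by parts: not the fit here: there is no polynomial factor to ladder down — parts can still close the trigonometric product by recursion, though the identity rewrite is the direct route.
- a trigonometric identity: yes — fits the structure here.


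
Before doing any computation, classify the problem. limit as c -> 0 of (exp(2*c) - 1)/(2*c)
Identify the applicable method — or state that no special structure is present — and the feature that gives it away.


Technique: l'Hôpital's rule (0/0) — the 0/0 form at 0 is the signature situation for l'Hôpital's rule. The standard small-argument limits would also carry it; the rule is the systematic route.


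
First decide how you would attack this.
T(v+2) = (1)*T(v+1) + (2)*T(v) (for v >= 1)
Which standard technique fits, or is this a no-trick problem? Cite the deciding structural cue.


Method: the characteristic-root method — no index-dependence in the weights and nothing inhomogeneous: classic characteristic-equation setup.


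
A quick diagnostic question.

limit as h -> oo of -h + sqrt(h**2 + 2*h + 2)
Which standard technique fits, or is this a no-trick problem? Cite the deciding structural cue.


Method: conjugate multiplication — two divergent pieces with a minus sign between them and a radical in the mix: rationalize sqrt(h**2 + 2*h + 2) - h before any limit law applies.


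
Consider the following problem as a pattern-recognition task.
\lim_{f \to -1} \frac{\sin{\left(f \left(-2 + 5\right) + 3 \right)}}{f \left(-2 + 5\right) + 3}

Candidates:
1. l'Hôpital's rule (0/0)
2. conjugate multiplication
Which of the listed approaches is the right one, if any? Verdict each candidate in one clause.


Verdict: l'Hôpital's rule (0/0) — both numerator and denominator vanish at -1: the genuine 0/0 indeterminate that l'Hôpital exists for. A first-order expansion at the point is an equally standard path; the rule packages it.
- l'Hôpital's rule (0/0): a fit — the right tool for this form.
- conjugate multiplication — rationalization has no target — no divergent radical difference appears.


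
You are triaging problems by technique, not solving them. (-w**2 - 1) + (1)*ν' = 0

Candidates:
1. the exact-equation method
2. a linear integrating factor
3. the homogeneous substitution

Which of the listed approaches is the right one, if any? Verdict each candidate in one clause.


Method: no special technique — the slope is a pure function of w; integrate both sides and be done.
- the exact-equation method: with the unknown absent from both coefficients, the cross-partial test holds emptily — nothing for the exact method to work on.
- a linear integrating factor: the linear template holds only trivially here (the unknown is absent, so the coefficient is zero) — the method is not the natural label.
- the homogeneous substitution — the slope is not a function of the ratio of the variables alone.


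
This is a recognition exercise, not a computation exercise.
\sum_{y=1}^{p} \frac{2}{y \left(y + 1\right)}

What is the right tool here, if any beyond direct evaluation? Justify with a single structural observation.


Technique: telescoping — rewrite \frac{2}{y \left(y + 1\right)} as simple fractions and successive terms eat each other — only the edges survive.


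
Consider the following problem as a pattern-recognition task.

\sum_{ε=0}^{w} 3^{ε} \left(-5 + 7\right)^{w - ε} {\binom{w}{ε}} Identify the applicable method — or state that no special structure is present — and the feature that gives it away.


Technique: the binomial theorem — the summand is term ε of a binomial expansion in 3 and (-5 + 7); the whole sum is a single power.


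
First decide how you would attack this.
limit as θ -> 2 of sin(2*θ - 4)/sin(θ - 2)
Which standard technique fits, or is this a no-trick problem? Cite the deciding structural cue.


Diagnosis: l'Hôpital's rule (0/0) — substituting 2 gives 0 over 0; differentiate top and bottom once and re-evaluate. One could equally expand both pieces locally and compare leading terms; the rule does that in one stroke.


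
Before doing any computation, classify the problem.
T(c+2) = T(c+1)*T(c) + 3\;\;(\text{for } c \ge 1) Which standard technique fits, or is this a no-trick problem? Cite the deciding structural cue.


Technique: no special technique — the sequence value feeds back through itself nonlinearly — linear superposition fails, and every superposition-based closed form fails with it.


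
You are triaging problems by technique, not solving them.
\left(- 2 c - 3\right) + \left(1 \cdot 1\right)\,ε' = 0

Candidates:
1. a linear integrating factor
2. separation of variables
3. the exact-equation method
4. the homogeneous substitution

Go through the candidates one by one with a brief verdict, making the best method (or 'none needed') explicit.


Method: no special technique — the slope is a function of c alone, so integrate both sides directly.
- a linear integrating factor: with the unknown absent the integrating factor is a formality; direct integration is the working structure.
- separation of variables — separation is only trivially available — with the unknown absent from the slope this is a direct integration, not a separation problem.
- the exact-equation method — the unknown never enters the equation — exactness holds emptily, with nothing for the method to add.
- the homogeneous substitution — the ratio substitution does not collapse this equation.


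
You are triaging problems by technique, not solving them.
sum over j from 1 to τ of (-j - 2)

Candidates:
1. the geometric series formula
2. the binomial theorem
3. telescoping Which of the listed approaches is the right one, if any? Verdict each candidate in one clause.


Diagnosis: no special technique — no ratio, no shift structure, no binomial pattern: sum the constant-multiple powers of j with known formulas.
- the geometric series formula — dividing successive terms gives an index-dependent quantity, not a constant.
- the binomial theorem: no binomial coefficients pair with matched powers.
- telescoping — as presented, consecutive terms share no shifted copy to cancel against — no rewrite is on display to change that.


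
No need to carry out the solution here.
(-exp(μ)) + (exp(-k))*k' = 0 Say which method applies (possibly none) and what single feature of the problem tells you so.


Method: separation of variables — solved for the derivative, the right side splits multiplicatively into a function of each variable alone — divide and integrate each side. The equation is exact as it stands too — a potential function exists — though separation reads the split structure directly.


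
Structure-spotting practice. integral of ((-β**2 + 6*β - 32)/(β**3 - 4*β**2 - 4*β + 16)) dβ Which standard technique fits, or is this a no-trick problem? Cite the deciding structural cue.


Verdict: partial fractions — a proper rational integrand whose denominator splits into simpler factors — decompose into partial fractions first.


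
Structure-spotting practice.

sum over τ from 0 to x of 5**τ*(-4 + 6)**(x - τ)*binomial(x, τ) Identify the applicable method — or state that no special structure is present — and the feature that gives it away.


Best approach: the binomial theorem — the summand is term τ of a binomial expansion in 5 and (-4 + 6); the whole sum is a single power.


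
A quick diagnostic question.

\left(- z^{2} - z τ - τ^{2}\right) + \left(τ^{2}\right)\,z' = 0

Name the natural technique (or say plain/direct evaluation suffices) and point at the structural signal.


Method: the homogeneous substitution — scaling τ and z together leaves the slope fixed — it depends only on z/τ, so substitute the ratio.


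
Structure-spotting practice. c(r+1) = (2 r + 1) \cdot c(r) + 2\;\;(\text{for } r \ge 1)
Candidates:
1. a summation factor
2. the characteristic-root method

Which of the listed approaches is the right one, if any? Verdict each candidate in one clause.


Method: a summation factor — it is first-order linear but the coefficient 2 r + 1 depends on the index, so multiply through by a summation factor to telescope it.
- a summation factor — applies; the problem has the shape this method handles.
- the characteristic-root method: the coefficients vary with the index, breaking the constant-coefficient structure the method needs.


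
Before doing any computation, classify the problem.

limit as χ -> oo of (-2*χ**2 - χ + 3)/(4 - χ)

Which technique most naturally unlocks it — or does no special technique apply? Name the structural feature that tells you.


Method: dominant-term comparison — divide by the highest power of χ present: lower-order terms vanish and the dominant ratio remains. As a single quotient, the ∞/∞ shape would yield to repeated differentiation as well — the growth comparison gets there in one look.


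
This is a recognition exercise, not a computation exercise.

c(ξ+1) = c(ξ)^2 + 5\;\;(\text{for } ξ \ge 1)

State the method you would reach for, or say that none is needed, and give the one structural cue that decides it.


Method: no special technique — the sequence value feeds back through itself nonlinearly — linear superposition fails, and every superposition-based closed form fails with it.


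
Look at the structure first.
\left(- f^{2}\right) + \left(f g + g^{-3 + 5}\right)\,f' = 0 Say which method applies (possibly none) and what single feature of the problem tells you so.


Best approach: the homogeneous substitution — solved for the derivative, the right side is unchanged under scaling g and f together — it depends only on the ratio f/g, so substitute a single ratio variable. This can also be massaged into Bernoulli form (the roles of the variables may need exchanging); the homogeneous substitution avoids that setup.


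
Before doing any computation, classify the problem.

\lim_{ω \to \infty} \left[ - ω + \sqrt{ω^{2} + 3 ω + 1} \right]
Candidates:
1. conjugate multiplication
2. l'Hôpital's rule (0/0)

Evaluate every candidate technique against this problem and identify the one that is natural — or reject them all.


Diagnosis: conjugate multiplication — \sqrt{ω^{2} + 3 ω + 1} and ω both blow up, but their difference is tame once the conjugate rationalizes it.
- conjugate multiplication: applicable, and directly so.
- l'Hôpital's rule (0/0) — substitution produces ∞ − ∞ rather than a vanishing quotient; the rule needs a 0/0 ratio to act on.


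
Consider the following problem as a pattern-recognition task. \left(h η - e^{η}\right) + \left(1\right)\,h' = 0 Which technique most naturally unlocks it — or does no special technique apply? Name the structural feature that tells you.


Method: a linear integrating factor — the equation is linear in h with coefficient η; multiplying by the integrating factor exp(∫η) makes the left side a perfect derivative.


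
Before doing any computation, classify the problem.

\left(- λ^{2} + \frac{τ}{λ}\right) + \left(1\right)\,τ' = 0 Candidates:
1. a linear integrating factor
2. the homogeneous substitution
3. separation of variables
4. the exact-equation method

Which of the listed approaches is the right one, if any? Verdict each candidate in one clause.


Method: a linear integrating factor — the unknown enters only to the first power against a nonzero forcing term — the integrating-factor template applies directly.
- a linear integrating factor — applicable, and directly so.
- the homogeneous substitution: the slope is not a function of the ratio of the variables alone.
- separation of variables: no division isolates the independent variable from the unknown.
- the exact-equation method — exactness fails on the nose — the mixed partials do not match.


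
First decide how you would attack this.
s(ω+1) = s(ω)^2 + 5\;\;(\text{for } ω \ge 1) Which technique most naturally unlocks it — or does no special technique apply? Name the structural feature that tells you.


Best approach: no special technique — the sequence value feeds back through itself nonlinearly — linear superposition fails, and every superposition-based closed form fails with it.


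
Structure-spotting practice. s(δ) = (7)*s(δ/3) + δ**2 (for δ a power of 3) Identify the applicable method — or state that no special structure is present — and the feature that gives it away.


Diagnosis: the master substitution — index division is the fingerprint: δ/3 in the recursive call means substitute δ = 3^m.


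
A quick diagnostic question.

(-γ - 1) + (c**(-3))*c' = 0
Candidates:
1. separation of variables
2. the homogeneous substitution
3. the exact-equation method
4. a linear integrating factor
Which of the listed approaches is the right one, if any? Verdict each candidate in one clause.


Verdict: separation of variables — one side of the product carries the independent variable, the other the unknown — the textbook separation shape.
- separation of variables — a fit — the right tool for this form.
- the homogeneous substitution — the slope changes under joint rescaling, failing the degree-zero test.
- the exact-equation method: with no real cross-dependence between the variables, the exact-equation machinery is a detour rather than the natural reading.
- a linear integrating factor — the unknown enters nonlinearly (through a power, a denominator, or a transcendental function), which the linear integrating-factor recipe cannot absorb as-is — any repair would come from a preliminary substitution, not the factor.


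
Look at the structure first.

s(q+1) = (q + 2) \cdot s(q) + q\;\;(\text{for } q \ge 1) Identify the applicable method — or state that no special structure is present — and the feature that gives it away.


Technique: a summation factor — one step of memory with a weight q + 2 that changes as the index grows — the summation-factor construction is built for this.


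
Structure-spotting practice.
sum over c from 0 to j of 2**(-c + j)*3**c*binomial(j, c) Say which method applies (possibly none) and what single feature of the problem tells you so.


Technique: the binomial theorem — the binomial coefficients weight matched powers of 3 and 2, which is exactly the expansion of a binomial power.


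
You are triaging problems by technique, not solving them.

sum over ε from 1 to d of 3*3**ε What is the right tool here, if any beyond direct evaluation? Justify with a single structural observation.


Method: the geometric series formula — check a ratio of consecutive terms: it is 3, independent of the index, so the geometric formula closes the sum.


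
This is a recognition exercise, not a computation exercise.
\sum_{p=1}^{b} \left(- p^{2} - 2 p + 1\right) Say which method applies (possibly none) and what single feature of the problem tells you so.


Verdict: no special technique — Faulhaber territory: sum each constant-multiple power of p with its closed-form formula, no trick required.


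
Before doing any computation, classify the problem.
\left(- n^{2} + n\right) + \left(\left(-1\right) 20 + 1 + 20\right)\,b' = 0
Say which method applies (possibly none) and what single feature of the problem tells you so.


Technique: no special technique — solved for the derivative, no b appears — this is antidifferentiation in n wearing ODE clothing.


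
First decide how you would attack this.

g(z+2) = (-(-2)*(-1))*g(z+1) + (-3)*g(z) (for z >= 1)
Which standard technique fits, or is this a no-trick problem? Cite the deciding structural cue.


Verdict: the characteristic-root method — try a geometric ansatz r^z: constant coefficients turn the recurrence into one polynomial equation in r.


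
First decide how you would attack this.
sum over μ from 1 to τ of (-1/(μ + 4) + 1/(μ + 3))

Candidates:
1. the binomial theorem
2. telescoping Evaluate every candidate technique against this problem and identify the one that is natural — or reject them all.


Method: telescoping — spot the paired structure — each term adds 1/(μ + 3) and subtracts its successor value, which the next term restores: the definition of a telescoping chain.
- the binomial theorem: the summand does not match any term pattern of an expanded binomial power.
- telescoping — yes, a natural case for it.


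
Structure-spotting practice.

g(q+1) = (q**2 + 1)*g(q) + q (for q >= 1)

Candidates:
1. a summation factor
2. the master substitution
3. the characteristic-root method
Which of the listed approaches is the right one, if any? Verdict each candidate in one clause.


Best approach: a summation factor — first-order linear but the coefficient q**2 + 1 moves with the index — divide by the cumulative product and telescope.
- a summation factor — applies; the problem has the shape this method handles.
- the master substitution — the recursive argument is a shift of the index, not a fixed fraction of it.
- the characteristic-root method: the coefficients change with the index, which the root method cannot absorb.


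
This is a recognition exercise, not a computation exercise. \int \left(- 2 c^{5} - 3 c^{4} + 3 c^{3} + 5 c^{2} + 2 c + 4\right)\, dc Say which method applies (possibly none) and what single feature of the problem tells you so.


Technique: no special technique — a term-by-term power-rule job in c; no substitution or rearrangement earns its keep here.


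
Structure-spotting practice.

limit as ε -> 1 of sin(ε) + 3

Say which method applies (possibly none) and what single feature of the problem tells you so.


Best approach: no special technique — no zero denominators, no indeterminate clash at 1 — substitute and read off the value.


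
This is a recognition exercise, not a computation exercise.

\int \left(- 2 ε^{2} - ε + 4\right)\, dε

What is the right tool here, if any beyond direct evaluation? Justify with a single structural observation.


Method: no special technique — every term is a constant multiple of a power of ε; term-wise power-rule integration needs no preliminary transformation.


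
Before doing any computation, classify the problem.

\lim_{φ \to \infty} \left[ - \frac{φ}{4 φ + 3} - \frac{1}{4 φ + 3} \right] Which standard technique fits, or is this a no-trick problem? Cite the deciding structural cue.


Verdict: dominant-term comparison — as φ grows, only the highest-degree terms matter — compare leading terms and read the limit off. l'Hôpital's at-infinity variant applies to the expression viewed as a single quotient; the leading-term comparison is the direct route.


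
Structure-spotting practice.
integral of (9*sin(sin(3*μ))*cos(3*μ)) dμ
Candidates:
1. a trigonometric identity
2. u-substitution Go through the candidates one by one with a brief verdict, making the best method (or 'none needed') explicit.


Best approach: u-substitution — collected, the integrand has one factor that is, up to a constant, the derivative of an inner expression the rest depends on — substitute for that inner expression.
- a trigonometric identity: the trigonometric factor has no even power to reduce and no cross-frequency product to convert — the standard power-reduction and product-to-sum identities do not engage it.
- u-substitution — yes — fits the structure here.


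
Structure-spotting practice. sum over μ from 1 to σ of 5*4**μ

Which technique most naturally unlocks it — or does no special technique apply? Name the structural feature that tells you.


Method: the geometric series formula — each term is 4 times the previous one, so the geometric-series formula applies directly.


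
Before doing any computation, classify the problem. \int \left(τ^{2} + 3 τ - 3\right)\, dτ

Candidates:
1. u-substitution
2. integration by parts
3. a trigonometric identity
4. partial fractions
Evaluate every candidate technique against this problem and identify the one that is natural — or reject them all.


Technique: no special technique — scan for structure and find none: constant multiples of powers of τ, integrate directly.
- u-substitution: any workable substitution here is cosmetic — the integrand is already in directly integrable form.
- integration by parts — splitting off a factor buys nothing — the integrand integrates directly without parts.
- a trigonometric identity — no sine or cosine appears, so there is nothing for a trigonometric identity to act on.
- partial fractions — there is no rational-function structure to decompose.


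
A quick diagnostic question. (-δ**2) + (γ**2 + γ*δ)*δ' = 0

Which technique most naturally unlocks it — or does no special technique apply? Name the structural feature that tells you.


Diagnosis: the homogeneous substitution — scaling γ and δ together leaves the slope fixed — it depends only on δ/γ, so substitute the ratio. Rewriting — with the variables' roles exchanged where the shape demands it — would expose a Bernoulli structure too; the homogeneous substitution simply reads the degrees directly.


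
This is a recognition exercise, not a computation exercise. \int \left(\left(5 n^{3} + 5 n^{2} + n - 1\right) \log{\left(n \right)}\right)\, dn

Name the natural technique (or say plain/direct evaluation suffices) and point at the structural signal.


Best approach: integration by parts — logs resist antidifferentiation but differentiate beautifully; pair \log{\left(n \right)} with the polynomial 5 n^{3} + 5 n^{2} + n - 1 via parts.


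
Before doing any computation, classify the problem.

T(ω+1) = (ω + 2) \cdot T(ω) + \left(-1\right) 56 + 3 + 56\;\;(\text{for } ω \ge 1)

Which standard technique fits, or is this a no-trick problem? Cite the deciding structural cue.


Technique: a summation factor — the coefficient ω + 2 drifts with the index, so no fixed root exists; normalizing by the cumulative product telescopes it.


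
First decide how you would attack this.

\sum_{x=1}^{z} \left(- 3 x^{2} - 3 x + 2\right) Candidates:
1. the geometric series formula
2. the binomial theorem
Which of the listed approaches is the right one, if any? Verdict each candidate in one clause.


Method: no special technique — every summand is a constant multiple of a power of x — apply the standard power-sum identities one degree at a time.
- the geometric series formula: consecutive terms are not related by a fixed multiplier.
- the binomial theorem: the terms do not reassemble into a binomial power.


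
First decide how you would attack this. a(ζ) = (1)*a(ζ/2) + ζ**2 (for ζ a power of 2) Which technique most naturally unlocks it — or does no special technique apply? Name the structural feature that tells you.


Technique: the master substitution — a divide-and-conquer shape: argument ζ/2, so change variables with ζ = 2^m and solve the linear version.


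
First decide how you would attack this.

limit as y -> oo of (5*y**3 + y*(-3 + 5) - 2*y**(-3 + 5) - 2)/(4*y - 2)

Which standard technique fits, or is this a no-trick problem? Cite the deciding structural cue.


Best approach: dominant-term comparison — as y grows, only the highest-degree terms matter — compare leading terms and read the limit off. Differentiating the expression as a single quotient would eventually settle it as well; matching dominant growth settles it immediately.


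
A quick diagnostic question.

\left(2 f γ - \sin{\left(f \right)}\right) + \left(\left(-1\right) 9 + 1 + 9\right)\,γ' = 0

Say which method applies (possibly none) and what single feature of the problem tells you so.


Technique: a linear integrating factor — first power of γ, nonzero forcing: the integrating-factor recipe applies verbatim with p = 2 f.


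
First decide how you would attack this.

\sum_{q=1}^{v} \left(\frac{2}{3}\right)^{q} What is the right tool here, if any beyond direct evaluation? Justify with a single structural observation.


Diagnosis: the geometric series formula — the ratio of consecutive terms is the constant \frac{2}{3}, independent of the index — a geometric sum.


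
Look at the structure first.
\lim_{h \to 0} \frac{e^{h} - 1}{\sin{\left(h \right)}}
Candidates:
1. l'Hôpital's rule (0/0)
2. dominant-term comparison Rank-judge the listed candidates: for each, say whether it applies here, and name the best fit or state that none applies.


Method: l'Hôpital's rule (0/0) — numerator and denominator both vanish at 0 — a genuine 0/0 form, which is exactly when l'Hôpital applies. A local series expansion at the point resolves it as well; the rule is the packaged version of that step.
- l'Hôpital's rule (0/0): a fit — the right tool for this form.
- dominant-term comparison — this is not a rational comparison of growth rates at infinity.


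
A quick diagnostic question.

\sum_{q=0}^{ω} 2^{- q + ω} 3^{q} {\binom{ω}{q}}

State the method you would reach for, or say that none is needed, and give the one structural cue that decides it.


Best approach: the binomial theorem — terms weighting {\binom{ω}{q}} against matched powers of 3 and 2 reassemble into (3 + 2)^ω by the binomial theorem.


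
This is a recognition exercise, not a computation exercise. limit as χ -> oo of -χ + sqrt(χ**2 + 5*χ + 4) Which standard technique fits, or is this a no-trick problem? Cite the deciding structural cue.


Best approach: conjugate multiplication — neither sqrt(χ**2 + 5*χ + 4) nor χ converges alone, so rewrite their difference as a conjugate-rationalized quotient first.


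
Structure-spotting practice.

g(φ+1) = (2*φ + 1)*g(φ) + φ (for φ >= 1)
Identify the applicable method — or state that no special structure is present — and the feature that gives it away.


Verdict: a summation factor — it is first-order linear but the coefficient 2*φ + 1 depends on the index, so multiply through by a summation factor to telescope it.


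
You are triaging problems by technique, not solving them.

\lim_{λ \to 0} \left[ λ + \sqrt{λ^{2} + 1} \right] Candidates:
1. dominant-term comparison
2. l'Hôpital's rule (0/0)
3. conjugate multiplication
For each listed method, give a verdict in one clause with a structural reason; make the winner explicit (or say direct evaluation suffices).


Method: no special technique — the expression is continuous at 0 — substitute and evaluate; no indeterminate form appears.
- dominant-term comparison — this is not a rational comparison of growth rates at infinity.
- l'Hôpital's rule (0/0) — evaluation at the point is determinate, so the rule has nothing to repair.
- conjugate multiplication: rationalization has no target — no divergent radical difference appears.


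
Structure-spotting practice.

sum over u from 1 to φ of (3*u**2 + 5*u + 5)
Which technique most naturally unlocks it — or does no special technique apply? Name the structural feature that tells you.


Best approach: no special technique — no ratio, no shift structure, no binomial pattern: sum the constant-multiple powers of u with known formulas.


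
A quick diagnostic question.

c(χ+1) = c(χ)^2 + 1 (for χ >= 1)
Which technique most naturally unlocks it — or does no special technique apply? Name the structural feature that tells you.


Diagnosis: no special technique — the sequence value feeds back through itself nonlinearly — linear superposition fails, and every superposition-based closed form fails with it.


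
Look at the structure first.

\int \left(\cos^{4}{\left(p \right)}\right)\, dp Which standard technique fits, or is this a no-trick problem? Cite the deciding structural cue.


Method: a trigonometric identity — \cos^{4}{\left(p \right)} carries an even exponent — trade it for double-angle cosines before integrating.


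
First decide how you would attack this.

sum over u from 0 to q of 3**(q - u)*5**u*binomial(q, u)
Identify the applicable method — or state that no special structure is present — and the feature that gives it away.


Method: the binomial theorem — binomial coefficients against complementary powers of 5 and 3: recognize the binomial expansion and resum.


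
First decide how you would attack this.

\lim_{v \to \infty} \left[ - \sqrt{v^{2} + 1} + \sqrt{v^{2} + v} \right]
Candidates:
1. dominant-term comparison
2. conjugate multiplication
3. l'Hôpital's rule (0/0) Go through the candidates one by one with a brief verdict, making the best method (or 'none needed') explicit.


Method: conjugate multiplication — divergence minus divergence hides a finite answer — expose it by pairing \sqrt{v^{2} + v} - \sqrt{v^{2} + 1} with its conjugate.
- dominant-term comparison: no ranking of term growth rates resolves the limit here.
- conjugate multiplication: yes, a natural case for it.
- l'Hôpital's rule (0/0): no quotient structure at all: the clash is ∞ minus ∞, which rationalizing converts into a tractable ratio.


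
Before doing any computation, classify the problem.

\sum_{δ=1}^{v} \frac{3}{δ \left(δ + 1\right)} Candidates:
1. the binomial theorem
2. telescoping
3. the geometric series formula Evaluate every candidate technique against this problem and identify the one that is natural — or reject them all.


Verdict: telescoping — one partial-fraction pass turns \frac{3}{δ \left(δ + 1\right)} into a shifted difference, and shifted differences telescope.
- the binomial theorem: the terms lack the binomial-coefficient-weighted complementary-power pattern of an expansion.
- telescoping: applies; the problem has the shape this method handles.
- the geometric series formula: consecutive terms are not related by a fixed multiplier.


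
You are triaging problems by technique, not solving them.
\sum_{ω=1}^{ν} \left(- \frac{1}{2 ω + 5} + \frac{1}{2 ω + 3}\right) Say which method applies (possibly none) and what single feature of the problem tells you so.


Diagnosis: telescoping — each term adds \frac{1}{2 ω + 3} and subtracts the same expression advanced one index; that subtracted piece cancels against the next term's added copy — only the boundary terms survive.


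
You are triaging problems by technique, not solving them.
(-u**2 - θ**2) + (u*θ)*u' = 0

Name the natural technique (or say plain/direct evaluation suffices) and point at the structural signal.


Diagnosis: the homogeneous substitution — the slope is degree-zero homogeneous: the ratio substitution v = u/θ collapses it. A Bernoulli substitution is a fair alternative on this equation directly; the homogeneous reading takes it as given.


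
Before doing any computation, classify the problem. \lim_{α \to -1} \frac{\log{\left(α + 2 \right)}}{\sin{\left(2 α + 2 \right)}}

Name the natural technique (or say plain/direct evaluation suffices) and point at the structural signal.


Method: l'Hôpital's rule (0/0) — the 0/0 form at -1 is the signature situation for l'Hôpital's rule. A first-order expansion at the point is an equally standard path; the rule packages it.


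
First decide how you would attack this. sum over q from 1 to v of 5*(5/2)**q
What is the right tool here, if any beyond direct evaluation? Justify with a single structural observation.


Technique: the geometric series formula — the ratio of consecutive terms is the constant 5/2, independent of the index — a geometric sum.


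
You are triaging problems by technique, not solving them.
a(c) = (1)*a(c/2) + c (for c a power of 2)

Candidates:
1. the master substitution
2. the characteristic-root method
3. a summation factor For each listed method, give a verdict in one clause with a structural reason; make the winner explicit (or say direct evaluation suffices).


Diagnosis: the master substitution — index division is the fingerprint: c/2 in the recursive call means substitute c = 2^m.
- the master substitution — a fit — the right tool for this form.
- the characteristic-root method — the recursion divides its index rather than shifting it — outside the constant-shift family the root method covers.
- a summation factor: the recursion divides its index rather than shifting it — there is no previous-term chain for a summation factor to telescope.


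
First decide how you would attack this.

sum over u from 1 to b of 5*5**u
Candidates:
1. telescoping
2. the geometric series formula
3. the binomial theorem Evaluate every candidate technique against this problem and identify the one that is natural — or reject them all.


Diagnosis: the geometric series formula — each term is 5 times the previous one, so the geometric-series formula applies directly.
- telescoping — as presented, consecutive terms share no shifted copy to cancel against — no rewrite is on display to change that.
- the geometric series formula — yes, a natural case for it.
- the binomial theorem: there is no pair of bases whose matched powers would reassemble into a single binomial power.


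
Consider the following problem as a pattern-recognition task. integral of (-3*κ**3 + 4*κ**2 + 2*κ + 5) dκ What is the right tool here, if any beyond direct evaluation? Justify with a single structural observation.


Best approach: no special technique — scan for structure and find none: constant multiples of powers of κ, integrate directly.


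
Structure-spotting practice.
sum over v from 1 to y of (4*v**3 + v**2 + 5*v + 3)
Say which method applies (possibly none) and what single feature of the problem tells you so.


Diagnosis: no special technique — Faulhaber territory: sum each constant-multiple power of v with its closed-form formula, no trick required.


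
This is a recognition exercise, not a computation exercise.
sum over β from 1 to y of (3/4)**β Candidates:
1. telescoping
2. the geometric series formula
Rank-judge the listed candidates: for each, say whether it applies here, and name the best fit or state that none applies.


Verdict: the geometric series formula — term-over-term division gives 3/4 every time — index-free ratio, geometric sum formula applies.
- telescoping: neither a shifted-difference shape nor integer-spaced poles are present.
- the geometric series formula: a fit — the right tool for this form.


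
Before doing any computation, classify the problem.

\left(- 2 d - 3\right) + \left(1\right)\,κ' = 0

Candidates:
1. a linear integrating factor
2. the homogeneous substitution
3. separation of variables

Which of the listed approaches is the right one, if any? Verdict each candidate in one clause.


Best approach: no special technique — solved for the derivative, no κ appears — this is antidifferentiation in d wearing ODE clothing.
- a linear integrating factor: the linear template holds only trivially here (the unknown is absent, so the coefficient is zero) — the method is not the natural label.
- the homogeneous substitution: the ratio of the variables does not determine the slope.
- separation of variables: separation is only trivially available — with the unknown absent from the slope this is a direct integration, not a separation problem.


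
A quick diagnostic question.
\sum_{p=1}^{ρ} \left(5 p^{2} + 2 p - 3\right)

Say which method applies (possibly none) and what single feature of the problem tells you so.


Diagnosis: no special technique — no cancellation, no constant ratio, no binomial weights — just polynomial terms summed directly.


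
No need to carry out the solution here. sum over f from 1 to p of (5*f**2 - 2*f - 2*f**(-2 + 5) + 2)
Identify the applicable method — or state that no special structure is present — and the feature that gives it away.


Best approach: no special technique — Faulhaber territory: sum each constant-multiple power of f with its closed-form formula, no trick required.


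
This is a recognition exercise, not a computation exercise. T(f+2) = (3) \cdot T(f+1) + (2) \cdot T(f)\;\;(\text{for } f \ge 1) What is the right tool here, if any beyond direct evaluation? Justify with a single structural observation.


Method: the characteristic-root method — because shifting f leaves the equation's coefficients unchanged, exponential trials reduce it to algebra.


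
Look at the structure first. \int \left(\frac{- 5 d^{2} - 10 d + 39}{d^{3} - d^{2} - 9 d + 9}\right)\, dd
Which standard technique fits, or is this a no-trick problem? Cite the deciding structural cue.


Verdict: partial fractions — once d^{3} - d^{2} - 9 d + 9 is factored, each root contributes a simple-fraction term; integrate them one at a time.


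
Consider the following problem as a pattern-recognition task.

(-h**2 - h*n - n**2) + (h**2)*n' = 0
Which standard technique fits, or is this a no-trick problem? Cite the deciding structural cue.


Best approach: the homogeneous substitution — the slope's numerator and denominator share total degree; set v = n/h and the equation drops to separable form.


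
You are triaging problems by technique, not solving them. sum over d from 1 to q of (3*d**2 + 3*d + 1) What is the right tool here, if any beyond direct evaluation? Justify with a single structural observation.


Best approach: no special technique — Faulhaber territory: sum each constant-multiple power of d with its closed-form formula, no trick required.


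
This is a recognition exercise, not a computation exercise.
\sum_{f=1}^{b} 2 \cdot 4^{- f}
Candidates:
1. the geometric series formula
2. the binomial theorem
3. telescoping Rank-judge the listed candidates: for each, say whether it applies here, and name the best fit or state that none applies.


Diagnosis: the geometric series formula — consecutive terms stand in a fixed index-free ratio — the geometric sum formula closes it.
- the geometric series formula — applicable, and directly so.
- the binomial theorem — there is no sum-raised-to-a-power identity hiding in these terms.
- telescoping: in the displayed form, no term reappears at a neighboring index to cancel against.


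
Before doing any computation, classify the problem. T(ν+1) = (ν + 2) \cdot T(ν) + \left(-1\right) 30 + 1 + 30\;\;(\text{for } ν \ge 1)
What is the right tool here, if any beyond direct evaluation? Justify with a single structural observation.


Technique: a summation factor — first-order linear but the coefficient ν + 2 moves with the index — divide by the cumulative product and telescope.


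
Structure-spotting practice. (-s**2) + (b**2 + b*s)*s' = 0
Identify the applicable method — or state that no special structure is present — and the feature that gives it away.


Diagnosis: the homogeneous substitution — the slope's numerator and denominator share total degree; set v = s/b and the equation drops to separable form. Rewriting — with the variables' roles exchanged where the shape demands it — would expose a Bernoulli structure too; the homogeneous substitution simply reads the degrees directly.


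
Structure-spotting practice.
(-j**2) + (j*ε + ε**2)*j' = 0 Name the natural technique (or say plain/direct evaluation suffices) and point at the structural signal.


Verdict: the homogeneous substitution — the slope's numerator and denominator share total degree; set v = j/ε and the equation drops to separable form. Rewriting — with the variables' roles exchanged where the shape demands it — would expose a Bernoulli structure too; the homogeneous substitution simply reads the degrees directly.


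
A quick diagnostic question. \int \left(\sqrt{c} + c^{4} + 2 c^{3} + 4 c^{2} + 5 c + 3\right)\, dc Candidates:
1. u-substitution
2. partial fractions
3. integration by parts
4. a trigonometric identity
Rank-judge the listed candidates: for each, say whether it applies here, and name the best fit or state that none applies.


Method: no special technique — every term is a constant multiple of a power of c; term-wise power-rule integration needs no preliminary transformation.
- u-substitution: no subexpression of the integrand pairs with its own derivative as a factor — individual terms may offer their own substitutions, but any change of variable covering the whole integral would have to be constructed from outside the expression.
- partial fractions: the expression is not a ratio of polynomials that decomposes further.
- integration by parts: no split into a nonconstant polynomial times one of the standard kernels — exp, sine, or cosine of a linear argument, or a logarithm — applies here.
- a trigonometric identity — no sine or cosine appears, so there is nothing for a trigonometric identity to act on.
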